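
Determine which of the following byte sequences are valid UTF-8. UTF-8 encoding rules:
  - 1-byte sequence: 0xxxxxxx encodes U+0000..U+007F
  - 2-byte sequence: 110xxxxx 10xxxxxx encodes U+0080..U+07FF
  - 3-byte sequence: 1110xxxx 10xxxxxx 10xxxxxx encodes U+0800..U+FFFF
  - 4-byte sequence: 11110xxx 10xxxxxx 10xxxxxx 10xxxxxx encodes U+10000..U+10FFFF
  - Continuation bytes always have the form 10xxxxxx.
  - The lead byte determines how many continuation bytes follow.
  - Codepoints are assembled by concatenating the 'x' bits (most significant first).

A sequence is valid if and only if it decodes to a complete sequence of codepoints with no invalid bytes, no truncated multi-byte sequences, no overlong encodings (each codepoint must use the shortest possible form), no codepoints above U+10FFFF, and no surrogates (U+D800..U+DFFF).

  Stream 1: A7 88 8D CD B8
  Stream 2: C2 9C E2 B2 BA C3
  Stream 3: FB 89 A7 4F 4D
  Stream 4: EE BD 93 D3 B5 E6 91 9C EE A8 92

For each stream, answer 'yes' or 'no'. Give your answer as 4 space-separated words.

Stream 1: error at byte offset 0. INVALID
Stream 2: error at byte offset 6. INVALID
Stream 3: error at byte offset 0. INVALID
Stream 4: decodes cleanly. VALID

Answer: no no no yes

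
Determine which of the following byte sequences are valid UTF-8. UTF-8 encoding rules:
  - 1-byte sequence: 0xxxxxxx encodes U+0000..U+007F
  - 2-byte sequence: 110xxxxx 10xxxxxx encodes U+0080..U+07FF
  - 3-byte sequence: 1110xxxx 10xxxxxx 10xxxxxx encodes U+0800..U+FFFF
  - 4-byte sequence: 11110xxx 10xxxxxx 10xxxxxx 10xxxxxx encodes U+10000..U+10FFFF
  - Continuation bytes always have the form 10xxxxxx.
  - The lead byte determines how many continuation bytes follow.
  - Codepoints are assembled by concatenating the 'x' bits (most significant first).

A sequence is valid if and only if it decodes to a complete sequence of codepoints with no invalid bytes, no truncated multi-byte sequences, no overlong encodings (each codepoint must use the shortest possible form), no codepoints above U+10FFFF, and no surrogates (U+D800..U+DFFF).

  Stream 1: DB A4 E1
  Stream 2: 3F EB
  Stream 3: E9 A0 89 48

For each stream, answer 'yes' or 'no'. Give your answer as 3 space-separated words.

Answer: no no yes

Derivation:
Stream 1: error at byte offset 3. INVALID
Stream 2: error at byte offset 2. INVALID
Stream 3: decodes cleanly. VALID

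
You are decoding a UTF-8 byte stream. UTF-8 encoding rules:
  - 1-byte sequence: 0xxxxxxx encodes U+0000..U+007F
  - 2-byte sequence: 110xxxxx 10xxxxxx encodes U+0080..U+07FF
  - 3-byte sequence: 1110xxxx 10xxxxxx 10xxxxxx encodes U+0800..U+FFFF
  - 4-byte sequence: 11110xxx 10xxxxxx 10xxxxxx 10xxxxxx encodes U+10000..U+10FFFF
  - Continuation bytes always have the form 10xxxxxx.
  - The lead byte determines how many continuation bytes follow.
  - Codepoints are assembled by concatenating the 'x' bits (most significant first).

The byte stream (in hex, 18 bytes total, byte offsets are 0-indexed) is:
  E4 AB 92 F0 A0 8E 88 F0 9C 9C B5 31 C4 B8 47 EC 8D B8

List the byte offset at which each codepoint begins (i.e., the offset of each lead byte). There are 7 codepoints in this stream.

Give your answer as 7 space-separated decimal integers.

Byte[0]=E4: 3-byte lead, need 2 cont bytes. acc=0x4
Byte[1]=AB: continuation. acc=(acc<<6)|0x2B=0x12B
Byte[2]=92: continuation. acc=(acc<<6)|0x12=0x4AD2
Completed: cp=U+4AD2 (starts at byte 0)
Byte[3]=F0: 4-byte lead, need 3 cont bytes. acc=0x0
Byte[4]=A0: continuation. acc=(acc<<6)|0x20=0x20
Byte[5]=8E: continuation. acc=(acc<<6)|0x0E=0x80E
Byte[6]=88: continuation. acc=(acc<<6)|0x08=0x20388
Completed: cp=U+20388 (starts at byte 3)
Byte[7]=F0: 4-byte lead, need 3 cont bytes. acc=0x0
Byte[8]=9C: continuation. acc=(acc<<6)|0x1C=0x1C
Byte[9]=9C: continuation. acc=(acc<<6)|0x1C=0x71C
Byte[10]=B5: continuation. acc=(acc<<6)|0x35=0x1C735
Completed: cp=U+1C735 (starts at byte 7)
Byte[11]=31: 1-byte ASCII. cp=U+0031
Byte[12]=C4: 2-byte lead, need 1 cont bytes. acc=0x4
Byte[13]=B8: continuation. acc=(acc<<6)|0x38=0x138
Completed: cp=U+0138 (starts at byte 12)
Byte[14]=47: 1-byte ASCII. cp=U+0047
Byte[15]=EC: 3-byte lead, need 2 cont bytes. acc=0xC
Byte[16]=8D: continuation. acc=(acc<<6)|0x0D=0x30D
Byte[17]=B8: continuation. acc=(acc<<6)|0x38=0xC378
Completed: cp=U+C378 (starts at byte 15)

Answer: 0 3 7 11 12 14 15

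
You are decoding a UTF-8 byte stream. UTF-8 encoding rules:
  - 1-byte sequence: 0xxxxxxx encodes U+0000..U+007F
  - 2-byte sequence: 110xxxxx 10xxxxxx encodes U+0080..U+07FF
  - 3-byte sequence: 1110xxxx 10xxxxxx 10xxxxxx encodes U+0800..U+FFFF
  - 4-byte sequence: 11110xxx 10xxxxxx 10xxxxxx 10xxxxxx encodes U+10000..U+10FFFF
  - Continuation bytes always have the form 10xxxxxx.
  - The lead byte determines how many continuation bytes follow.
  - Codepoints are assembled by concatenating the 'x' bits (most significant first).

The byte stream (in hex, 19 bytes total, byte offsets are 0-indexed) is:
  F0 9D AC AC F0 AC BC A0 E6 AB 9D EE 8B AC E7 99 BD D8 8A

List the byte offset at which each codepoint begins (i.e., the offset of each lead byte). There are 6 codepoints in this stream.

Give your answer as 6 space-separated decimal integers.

Answer: 0 4 8 11 14 17

Derivation:
Byte[0]=F0: 4-byte lead, need 3 cont bytes. acc=0x0
Byte[1]=9D: continuation. acc=(acc<<6)|0x1D=0x1D
Byte[2]=AC: continuation. acc=(acc<<6)|0x2C=0x76C
Byte[3]=AC: continuation. acc=(acc<<6)|0x2C=0x1DB2C
Completed: cp=U+1DB2C (starts at byte 0)
Byte[4]=F0: 4-byte lead, need 3 cont bytes. acc=0x0
Byte[5]=AC: continuation. acc=(acc<<6)|0x2C=0x2C
Byte[6]=BC: continuation. acc=(acc<<6)|0x3C=0xB3C
Byte[7]=A0: continuation. acc=(acc<<6)|0x20=0x2CF20
Completed: cp=U+2CF20 (starts at byte 4)
Byte[8]=E6: 3-byte lead, need 2 cont bytes. acc=0x6
Byte[9]=AB: continuation. acc=(acc<<6)|0x2B=0x1AB
Byte[10]=9D: continuation. acc=(acc<<6)|0x1D=0x6ADD
Completed: cp=U+6ADD (starts at byte 8)
Byte[11]=EE: 3-byte lead, need 2 cont bytes. acc=0xE
Byte[12]=8B: continuation. acc=(acc<<6)|0x0B=0x38B
Byte[13]=AC: continuation. acc=(acc<<6)|0x2C=0xE2EC
Completed: cp=U+E2EC (starts at byte 11)
Byte[14]=E7: 3-byte lead, need 2 cont bytes. acc=0x7
Byte[15]=99: continuation. acc=(acc<<6)|0x19=0x1D9
Byte[16]=BD: continuation. acc=(acc<<6)|0x3D=0x767D
Completed: cp=U+767D (starts at byte 14)
Byte[17]=D8: 2-byte lead, need 1 cont bytes. acc=0x18
Byte[18]=8A: continuation. acc=(acc<<6)|0x0A=0x60A
Completed: cp=U+060A (starts at byte 17)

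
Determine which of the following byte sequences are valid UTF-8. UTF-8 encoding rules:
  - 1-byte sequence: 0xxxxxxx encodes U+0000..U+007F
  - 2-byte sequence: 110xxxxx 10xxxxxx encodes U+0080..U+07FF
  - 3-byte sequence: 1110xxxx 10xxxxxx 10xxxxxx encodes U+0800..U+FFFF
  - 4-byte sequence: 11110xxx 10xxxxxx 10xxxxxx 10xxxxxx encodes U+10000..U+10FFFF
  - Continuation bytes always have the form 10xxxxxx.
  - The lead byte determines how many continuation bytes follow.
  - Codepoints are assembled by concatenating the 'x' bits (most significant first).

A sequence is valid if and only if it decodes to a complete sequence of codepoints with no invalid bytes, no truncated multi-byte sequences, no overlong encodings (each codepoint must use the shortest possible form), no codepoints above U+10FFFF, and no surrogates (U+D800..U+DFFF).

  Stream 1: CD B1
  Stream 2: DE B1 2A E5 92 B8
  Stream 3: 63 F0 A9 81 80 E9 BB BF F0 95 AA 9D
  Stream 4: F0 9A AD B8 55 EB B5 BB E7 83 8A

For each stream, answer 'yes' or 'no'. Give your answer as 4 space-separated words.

Stream 1: decodes cleanly. VALID
Stream 2: decodes cleanly. VALID
Stream 3: decodes cleanly. VALID
Stream 4: decodes cleanly. VALID

Answer: yes yes yes yes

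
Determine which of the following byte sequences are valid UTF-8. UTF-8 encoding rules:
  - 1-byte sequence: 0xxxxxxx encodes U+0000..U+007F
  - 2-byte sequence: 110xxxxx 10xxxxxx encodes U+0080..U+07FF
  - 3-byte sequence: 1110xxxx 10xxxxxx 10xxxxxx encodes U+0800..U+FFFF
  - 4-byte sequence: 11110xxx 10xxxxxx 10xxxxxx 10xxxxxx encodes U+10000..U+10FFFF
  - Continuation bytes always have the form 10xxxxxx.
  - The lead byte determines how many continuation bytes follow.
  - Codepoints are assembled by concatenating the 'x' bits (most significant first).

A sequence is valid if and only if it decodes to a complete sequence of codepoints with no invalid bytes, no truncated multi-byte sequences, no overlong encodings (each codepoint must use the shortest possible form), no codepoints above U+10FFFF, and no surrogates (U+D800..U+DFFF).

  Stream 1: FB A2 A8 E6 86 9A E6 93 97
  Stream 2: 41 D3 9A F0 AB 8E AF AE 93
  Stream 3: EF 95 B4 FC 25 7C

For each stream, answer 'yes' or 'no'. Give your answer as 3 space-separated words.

Answer: no no no

Derivation:
Stream 1: error at byte offset 0. INVALID
Stream 2: error at byte offset 7. INVALID
Stream 3: error at byte offset 3. INVALID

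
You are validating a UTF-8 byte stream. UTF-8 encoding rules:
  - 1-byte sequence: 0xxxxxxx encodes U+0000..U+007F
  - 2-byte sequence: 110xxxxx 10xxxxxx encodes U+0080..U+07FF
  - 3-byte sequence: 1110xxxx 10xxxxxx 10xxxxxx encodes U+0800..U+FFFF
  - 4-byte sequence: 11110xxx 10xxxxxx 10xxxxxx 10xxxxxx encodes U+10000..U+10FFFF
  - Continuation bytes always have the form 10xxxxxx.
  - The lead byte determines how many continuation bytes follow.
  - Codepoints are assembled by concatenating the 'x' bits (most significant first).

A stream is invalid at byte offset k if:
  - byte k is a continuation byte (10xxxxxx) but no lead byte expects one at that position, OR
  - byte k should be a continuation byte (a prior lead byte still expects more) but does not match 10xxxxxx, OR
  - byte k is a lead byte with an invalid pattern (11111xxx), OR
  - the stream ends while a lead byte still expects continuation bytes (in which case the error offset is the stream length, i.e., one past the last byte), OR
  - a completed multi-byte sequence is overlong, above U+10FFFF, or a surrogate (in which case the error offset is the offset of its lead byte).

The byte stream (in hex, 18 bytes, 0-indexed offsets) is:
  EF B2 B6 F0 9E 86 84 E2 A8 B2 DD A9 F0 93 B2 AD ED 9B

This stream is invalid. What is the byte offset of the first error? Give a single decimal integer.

Byte[0]=EF: 3-byte lead, need 2 cont bytes. acc=0xF
Byte[1]=B2: continuation. acc=(acc<<6)|0x32=0x3F2
Byte[2]=B6: continuation. acc=(acc<<6)|0x36=0xFCB6
Completed: cp=U+FCB6 (starts at byte 0)
Byte[3]=F0: 4-byte lead, need 3 cont bytes. acc=0x0
Byte[4]=9E: continuation. acc=(acc<<6)|0x1E=0x1E
Byte[5]=86: continuation. acc=(acc<<6)|0x06=0x786
Byte[6]=84: continuation. acc=(acc<<6)|0x04=0x1E184
Completed: cp=U+1E184 (starts at byte 3)
Byte[7]=E2: 3-byte lead, need 2 cont bytes. acc=0x2
Byte[8]=A8: continuation. acc=(acc<<6)|0x28=0xA8
Byte[9]=B2: continuation. acc=(acc<<6)|0x32=0x2A32
Completed: cp=U+2A32 (starts at byte 7)
Byte[10]=DD: 2-byte lead, need 1 cont bytes. acc=0x1D
Byte[11]=A9: continuation. acc=(acc<<6)|0x29=0x769
Completed: cp=U+0769 (starts at byte 10)
Byte[12]=F0: 4-byte lead, need 3 cont bytes. acc=0x0
Byte[13]=93: continuation. acc=(acc<<6)|0x13=0x13
Byte[14]=B2: continuation. acc=(acc<<6)|0x32=0x4F2
Byte[15]=AD: continuation. acc=(acc<<6)|0x2D=0x13CAD
Completed: cp=U+13CAD (starts at byte 12)
Byte[16]=ED: 3-byte lead, need 2 cont bytes. acc=0xD
Byte[17]=9B: continuation. acc=(acc<<6)|0x1B=0x35B
Byte[18]: stream ended, expected continuation. INVALID

Answer: 18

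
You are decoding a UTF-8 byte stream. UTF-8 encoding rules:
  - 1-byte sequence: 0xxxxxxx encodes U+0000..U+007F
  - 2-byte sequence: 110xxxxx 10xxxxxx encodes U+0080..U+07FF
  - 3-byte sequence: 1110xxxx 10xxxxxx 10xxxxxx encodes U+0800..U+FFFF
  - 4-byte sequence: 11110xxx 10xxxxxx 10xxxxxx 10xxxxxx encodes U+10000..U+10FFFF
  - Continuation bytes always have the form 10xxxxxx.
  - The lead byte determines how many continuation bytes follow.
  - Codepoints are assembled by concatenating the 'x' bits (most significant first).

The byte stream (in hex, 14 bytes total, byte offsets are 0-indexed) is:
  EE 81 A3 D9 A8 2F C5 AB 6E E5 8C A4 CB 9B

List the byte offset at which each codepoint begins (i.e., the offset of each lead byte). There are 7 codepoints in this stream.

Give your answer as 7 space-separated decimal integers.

Answer: 0 3 5 6 8 9 12

Derivation:
Byte[0]=EE: 3-byte lead, need 2 cont bytes. acc=0xE
Byte[1]=81: continuation. acc=(acc<<6)|0x01=0x381
Byte[2]=A3: continuation. acc=(acc<<6)|0x23=0xE063
Completed: cp=U+E063 (starts at byte 0)
Byte[3]=D9: 2-byte lead, need 1 cont bytes. acc=0x19
Byte[4]=A8: continuation. acc=(acc<<6)|0x28=0x668
Completed: cp=U+0668 (starts at byte 3)
Byte[5]=2F: 1-byte ASCII. cp=U+002F
Byte[6]=C5: 2-byte lead, need 1 cont bytes. acc=0x5
Byte[7]=AB: continuation. acc=(acc<<6)|0x2B=0x16B
Completed: cp=U+016B (starts at byte 6)
Byte[8]=6E: 1-byte ASCII. cp=U+006E
Byte[9]=E5: 3-byte lead, need 2 cont bytes. acc=0x5
Byte[10]=8C: continuation. acc=(acc<<6)|0x0C=0x14C
Byte[11]=A4: continuation. acc=(acc<<6)|0x24=0x5324
Completed: cp=U+5324 (starts at byte 9)
Byte[12]=CB: 2-byte lead, need 1 cont bytes. acc=0xB
Byte[13]=9B: continuation. acc=(acc<<6)|0x1B=0x2DB
Completed: cp=U+02DB (starts at byte 12)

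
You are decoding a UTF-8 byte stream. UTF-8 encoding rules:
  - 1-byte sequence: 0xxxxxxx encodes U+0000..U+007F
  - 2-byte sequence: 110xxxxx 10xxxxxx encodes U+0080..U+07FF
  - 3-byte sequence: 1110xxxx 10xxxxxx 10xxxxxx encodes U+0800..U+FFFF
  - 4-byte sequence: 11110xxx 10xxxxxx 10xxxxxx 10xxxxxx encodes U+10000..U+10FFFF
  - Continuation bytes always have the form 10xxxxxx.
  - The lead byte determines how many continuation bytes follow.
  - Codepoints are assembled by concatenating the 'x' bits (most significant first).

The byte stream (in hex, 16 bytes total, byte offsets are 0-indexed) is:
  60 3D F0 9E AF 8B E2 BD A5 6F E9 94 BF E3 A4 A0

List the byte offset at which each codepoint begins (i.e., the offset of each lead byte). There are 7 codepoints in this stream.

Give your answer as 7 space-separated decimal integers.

Byte[0]=60: 1-byte ASCII. cp=U+0060
Byte[1]=3D: 1-byte ASCII. cp=U+003D
Byte[2]=F0: 4-byte lead, need 3 cont bytes. acc=0x0
Byte[3]=9E: continuation. acc=(acc<<6)|0x1E=0x1E
Byte[4]=AF: continuation. acc=(acc<<6)|0x2F=0x7AF
Byte[5]=8B: continuation. acc=(acc<<6)|0x0B=0x1EBCB
Completed: cp=U+1EBCB (starts at byte 2)
Byte[6]=E2: 3-byte lead, need 2 cont bytes. acc=0x2
Byte[7]=BD: continuation. acc=(acc<<6)|0x3D=0xBD
Byte[8]=A5: continuation. acc=(acc<<6)|0x25=0x2F65
Completed: cp=U+2F65 (starts at byte 6)
Byte[9]=6F: 1-byte ASCII. cp=U+006F
Byte[10]=E9: 3-byte lead, need 2 cont bytes. acc=0x9
Byte[11]=94: continuation. acc=(acc<<6)|0x14=0x254
Byte[12]=BF: continuation. acc=(acc<<6)|0x3F=0x953F
Completed: cp=U+953F (starts at byte 10)
Byte[13]=E3: 3-byte lead, need 2 cont bytes. acc=0x3
Byte[14]=A4: continuation. acc=(acc<<6)|0x24=0xE4
Byte[15]=A0: continuation. acc=(acc<<6)|0x20=0x3920
Completed: cp=U+3920 (starts at byte 13)

Answer: 0 1 2 6 9 10 13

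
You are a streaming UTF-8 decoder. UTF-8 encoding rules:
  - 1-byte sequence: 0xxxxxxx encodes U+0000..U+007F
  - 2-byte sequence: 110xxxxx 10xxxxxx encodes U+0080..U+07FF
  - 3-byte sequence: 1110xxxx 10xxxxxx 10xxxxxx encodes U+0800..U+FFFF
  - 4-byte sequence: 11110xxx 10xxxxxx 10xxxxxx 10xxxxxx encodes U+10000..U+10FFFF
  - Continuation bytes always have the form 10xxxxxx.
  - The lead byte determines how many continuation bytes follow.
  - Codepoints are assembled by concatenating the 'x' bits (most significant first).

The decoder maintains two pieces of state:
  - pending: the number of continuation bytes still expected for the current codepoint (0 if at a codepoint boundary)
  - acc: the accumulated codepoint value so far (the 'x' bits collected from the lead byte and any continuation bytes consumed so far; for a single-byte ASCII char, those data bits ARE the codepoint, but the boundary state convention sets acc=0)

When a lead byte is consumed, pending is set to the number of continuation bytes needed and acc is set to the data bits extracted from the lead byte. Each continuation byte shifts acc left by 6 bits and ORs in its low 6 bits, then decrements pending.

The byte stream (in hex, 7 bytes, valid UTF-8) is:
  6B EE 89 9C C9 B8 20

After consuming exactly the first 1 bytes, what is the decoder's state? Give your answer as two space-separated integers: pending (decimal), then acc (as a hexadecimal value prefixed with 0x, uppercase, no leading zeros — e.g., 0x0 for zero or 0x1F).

Answer: 0 0x0

Derivation:
Byte[0]=6B: 1-byte. pending=0, acc=0x0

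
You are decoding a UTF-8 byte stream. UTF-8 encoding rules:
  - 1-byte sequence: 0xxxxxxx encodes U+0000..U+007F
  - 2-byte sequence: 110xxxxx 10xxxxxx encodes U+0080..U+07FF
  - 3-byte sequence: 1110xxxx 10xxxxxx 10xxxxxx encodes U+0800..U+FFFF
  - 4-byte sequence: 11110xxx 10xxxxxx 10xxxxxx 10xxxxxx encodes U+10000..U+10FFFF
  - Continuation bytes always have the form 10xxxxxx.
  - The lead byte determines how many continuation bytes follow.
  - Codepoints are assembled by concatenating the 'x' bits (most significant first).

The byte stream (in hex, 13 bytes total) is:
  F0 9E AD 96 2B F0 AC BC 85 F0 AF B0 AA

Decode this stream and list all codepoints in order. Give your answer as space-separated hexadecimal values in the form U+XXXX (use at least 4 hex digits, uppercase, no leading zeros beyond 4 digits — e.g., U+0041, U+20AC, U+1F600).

Byte[0]=F0: 4-byte lead, need 3 cont bytes. acc=0x0
Byte[1]=9E: continuation. acc=(acc<<6)|0x1E=0x1E
Byte[2]=AD: continuation. acc=(acc<<6)|0x2D=0x7AD
Byte[3]=96: continuation. acc=(acc<<6)|0x16=0x1EB56
Completed: cp=U+1EB56 (starts at byte 0)
Byte[4]=2B: 1-byte ASCII. cp=U+002B
Byte[5]=F0: 4-byte lead, need 3 cont bytes. acc=0x0
Byte[6]=AC: continuation. acc=(acc<<6)|0x2C=0x2C
Byte[7]=BC: continuation. acc=(acc<<6)|0x3C=0xB3C
Byte[8]=85: continuation. acc=(acc<<6)|0x05=0x2CF05
Completed: cp=U+2CF05 (starts at byte 5)
Byte[9]=F0: 4-byte lead, need 3 cont bytes. acc=0x0
Byte[10]=AF: continuation. acc=(acc<<6)|0x2F=0x2F
Byte[11]=B0: continuation. acc=(acc<<6)|0x30=0xBF0
Byte[12]=AA: continuation. acc=(acc<<6)|0x2A=0x2FC2A
Completed: cp=U+2FC2A (starts at byte 9)

Answer: U+1EB56 U+002B U+2CF05 U+2FC2A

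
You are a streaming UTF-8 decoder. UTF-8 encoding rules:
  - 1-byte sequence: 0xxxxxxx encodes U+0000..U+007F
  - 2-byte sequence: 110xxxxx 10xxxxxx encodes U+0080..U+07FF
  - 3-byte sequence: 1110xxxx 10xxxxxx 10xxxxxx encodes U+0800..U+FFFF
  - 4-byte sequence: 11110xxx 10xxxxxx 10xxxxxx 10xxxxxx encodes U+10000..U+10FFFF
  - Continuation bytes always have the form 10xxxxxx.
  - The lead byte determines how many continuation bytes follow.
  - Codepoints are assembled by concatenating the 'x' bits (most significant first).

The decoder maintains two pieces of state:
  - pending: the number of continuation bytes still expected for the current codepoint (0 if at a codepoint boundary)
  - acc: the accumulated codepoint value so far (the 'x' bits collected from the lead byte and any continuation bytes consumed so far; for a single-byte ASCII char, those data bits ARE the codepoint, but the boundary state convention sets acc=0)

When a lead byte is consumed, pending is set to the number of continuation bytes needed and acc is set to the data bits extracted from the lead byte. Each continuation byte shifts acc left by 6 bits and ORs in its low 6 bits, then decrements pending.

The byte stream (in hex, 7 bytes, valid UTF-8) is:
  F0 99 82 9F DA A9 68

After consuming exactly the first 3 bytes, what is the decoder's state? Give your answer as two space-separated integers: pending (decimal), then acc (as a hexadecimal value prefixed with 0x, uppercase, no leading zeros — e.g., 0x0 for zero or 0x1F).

Byte[0]=F0: 4-byte lead. pending=3, acc=0x0
Byte[1]=99: continuation. acc=(acc<<6)|0x19=0x19, pending=2
Byte[2]=82: continuation. acc=(acc<<6)|0x02=0x642, pending=1

Answer: 1 0x642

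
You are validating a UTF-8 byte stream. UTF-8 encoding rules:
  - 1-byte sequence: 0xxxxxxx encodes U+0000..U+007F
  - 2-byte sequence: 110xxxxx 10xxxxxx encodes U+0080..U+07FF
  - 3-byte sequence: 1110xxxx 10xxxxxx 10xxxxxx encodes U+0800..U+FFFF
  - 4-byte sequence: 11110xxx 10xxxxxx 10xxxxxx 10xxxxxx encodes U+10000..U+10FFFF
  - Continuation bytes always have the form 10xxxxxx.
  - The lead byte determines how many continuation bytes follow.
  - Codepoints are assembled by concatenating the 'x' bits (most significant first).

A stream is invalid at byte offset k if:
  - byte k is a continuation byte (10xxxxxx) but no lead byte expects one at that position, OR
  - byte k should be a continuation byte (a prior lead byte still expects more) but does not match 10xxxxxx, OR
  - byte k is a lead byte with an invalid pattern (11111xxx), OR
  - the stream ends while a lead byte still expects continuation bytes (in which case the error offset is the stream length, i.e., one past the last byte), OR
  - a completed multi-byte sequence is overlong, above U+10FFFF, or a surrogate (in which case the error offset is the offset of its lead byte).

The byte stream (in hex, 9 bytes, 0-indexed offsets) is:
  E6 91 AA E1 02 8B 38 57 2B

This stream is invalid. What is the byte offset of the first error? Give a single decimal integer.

Answer: 4

Derivation:
Byte[0]=E6: 3-byte lead, need 2 cont bytes. acc=0x6
Byte[1]=91: continuation. acc=(acc<<6)|0x11=0x191
Byte[2]=AA: continuation. acc=(acc<<6)|0x2A=0x646A
Completed: cp=U+646A (starts at byte 0)
Byte[3]=E1: 3-byte lead, need 2 cont bytes. acc=0x1
Byte[4]=02: expected 10xxxxxx continuation. INVALID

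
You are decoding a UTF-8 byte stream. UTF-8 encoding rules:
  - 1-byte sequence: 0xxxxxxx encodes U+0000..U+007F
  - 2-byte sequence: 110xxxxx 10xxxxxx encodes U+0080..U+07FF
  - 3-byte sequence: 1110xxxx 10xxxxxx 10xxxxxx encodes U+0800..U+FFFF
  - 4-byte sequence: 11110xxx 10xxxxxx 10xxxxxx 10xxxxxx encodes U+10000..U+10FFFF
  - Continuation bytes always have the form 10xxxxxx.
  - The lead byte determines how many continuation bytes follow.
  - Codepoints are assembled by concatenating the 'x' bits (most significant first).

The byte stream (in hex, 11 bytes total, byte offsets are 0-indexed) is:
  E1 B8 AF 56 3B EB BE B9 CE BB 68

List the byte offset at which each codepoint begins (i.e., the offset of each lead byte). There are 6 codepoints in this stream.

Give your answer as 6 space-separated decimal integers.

Answer: 0 3 4 5 8 10

Derivation:
Byte[0]=E1: 3-byte lead, need 2 cont bytes. acc=0x1
Byte[1]=B8: continuation. acc=(acc<<6)|0x38=0x78
Byte[2]=AF: continuation. acc=(acc<<6)|0x2F=0x1E2F
Completed: cp=U+1E2F (starts at byte 0)
Byte[3]=56: 1-byte ASCII. cp=U+0056
Byte[4]=3B: 1-byte ASCII. cp=U+003B
Byte[5]=EB: 3-byte lead, need 2 cont bytes. acc=0xB
Byte[6]=BE: continuation. acc=(acc<<6)|0x3E=0x2FE
Byte[7]=B9: continuation. acc=(acc<<6)|0x39=0xBFB9
Completed: cp=U+BFB9 (starts at byte 5)
Byte[8]=CE: 2-byte lead, need 1 cont bytes. acc=0xE
Byte[9]=BB: continuation. acc=(acc<<6)|0x3B=0x3BB
Completed: cp=U+03BB (starts at byte 8)
Byte[10]=68: 1-byte ASCII. cp=U+0068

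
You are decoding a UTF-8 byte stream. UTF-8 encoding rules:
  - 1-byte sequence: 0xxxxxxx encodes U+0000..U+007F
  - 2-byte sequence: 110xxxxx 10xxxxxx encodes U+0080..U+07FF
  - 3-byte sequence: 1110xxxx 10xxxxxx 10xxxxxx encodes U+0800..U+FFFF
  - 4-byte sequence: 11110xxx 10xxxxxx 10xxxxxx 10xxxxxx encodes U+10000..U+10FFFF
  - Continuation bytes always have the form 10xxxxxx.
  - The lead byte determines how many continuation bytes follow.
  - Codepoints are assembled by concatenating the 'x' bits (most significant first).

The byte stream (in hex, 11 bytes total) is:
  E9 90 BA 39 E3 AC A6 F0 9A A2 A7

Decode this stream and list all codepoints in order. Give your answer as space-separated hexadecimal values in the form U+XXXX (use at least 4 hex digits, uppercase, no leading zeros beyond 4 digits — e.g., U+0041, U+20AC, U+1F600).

Answer: U+943A U+0039 U+3B26 U+1A8A7

Derivation:
Byte[0]=E9: 3-byte lead, need 2 cont bytes. acc=0x9
Byte[1]=90: continuation. acc=(acc<<6)|0x10=0x250
Byte[2]=BA: continuation. acc=(acc<<6)|0x3A=0x943A
Completed: cp=U+943A (starts at byte 0)
Byte[3]=39: 1-byte ASCII. cp=U+0039
Byte[4]=E3: 3-byte lead, need 2 cont bytes. acc=0x3
Byte[5]=AC: continuation. acc=(acc<<6)|0x2C=0xEC
Byte[6]=A6: continuation. acc=(acc<<6)|0x26=0x3B26
Completed: cp=U+3B26 (starts at byte 4)
Byte[7]=F0: 4-byte lead, need 3 cont bytes. acc=0x0
Byte[8]=9A: continuation. acc=(acc<<6)|0x1A=0x1A
Byte[9]=A2: continuation. acc=(acc<<6)|0x22=0x6A2
Byte[10]=A7: continuation. acc=(acc<<6)|0x27=0x1A8A7
Completed: cp=U+1A8A7 (starts at byte 7)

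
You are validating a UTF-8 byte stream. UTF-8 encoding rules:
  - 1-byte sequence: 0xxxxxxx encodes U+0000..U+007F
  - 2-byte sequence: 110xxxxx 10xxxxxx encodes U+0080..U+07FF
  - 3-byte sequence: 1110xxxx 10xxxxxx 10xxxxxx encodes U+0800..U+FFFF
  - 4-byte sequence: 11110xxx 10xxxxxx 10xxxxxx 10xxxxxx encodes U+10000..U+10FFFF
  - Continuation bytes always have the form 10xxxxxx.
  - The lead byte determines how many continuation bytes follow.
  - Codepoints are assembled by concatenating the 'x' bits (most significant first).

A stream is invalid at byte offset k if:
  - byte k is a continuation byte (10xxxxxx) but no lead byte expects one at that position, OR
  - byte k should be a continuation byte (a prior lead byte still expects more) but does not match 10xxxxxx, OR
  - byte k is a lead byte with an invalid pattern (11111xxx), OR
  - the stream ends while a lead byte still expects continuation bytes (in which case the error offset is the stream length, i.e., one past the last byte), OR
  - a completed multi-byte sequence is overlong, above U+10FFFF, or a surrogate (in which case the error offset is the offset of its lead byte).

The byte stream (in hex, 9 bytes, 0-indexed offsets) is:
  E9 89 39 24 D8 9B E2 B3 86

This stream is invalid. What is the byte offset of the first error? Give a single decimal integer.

Answer: 2

Derivation:
Byte[0]=E9: 3-byte lead, need 2 cont bytes. acc=0x9
Byte[1]=89: continuation. acc=(acc<<6)|0x09=0x249
Byte[2]=39: expected 10xxxxxx continuation. INVALID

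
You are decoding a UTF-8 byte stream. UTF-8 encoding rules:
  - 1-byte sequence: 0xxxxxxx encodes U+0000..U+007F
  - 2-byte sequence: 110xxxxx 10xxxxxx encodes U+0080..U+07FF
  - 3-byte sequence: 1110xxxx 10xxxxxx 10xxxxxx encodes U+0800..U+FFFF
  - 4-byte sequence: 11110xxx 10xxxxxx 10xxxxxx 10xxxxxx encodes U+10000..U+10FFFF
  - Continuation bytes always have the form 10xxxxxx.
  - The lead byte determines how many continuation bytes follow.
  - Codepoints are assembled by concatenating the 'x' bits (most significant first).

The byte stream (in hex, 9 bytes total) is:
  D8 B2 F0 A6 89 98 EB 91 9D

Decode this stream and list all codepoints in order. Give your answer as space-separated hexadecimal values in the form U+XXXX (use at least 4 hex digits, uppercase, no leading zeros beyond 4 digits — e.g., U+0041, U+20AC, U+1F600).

Answer: U+0632 U+26258 U+B45D

Derivation:
Byte[0]=D8: 2-byte lead, need 1 cont bytes. acc=0x18
Byte[1]=B2: continuation. acc=(acc<<6)|0x32=0x632
Completed: cp=U+0632 (starts at byte 0)
Byte[2]=F0: 4-byte lead, need 3 cont bytes. acc=0x0
Byte[3]=A6: continuation. acc=(acc<<6)|0x26=0x26
Byte[4]=89: continuation. acc=(acc<<6)|0x09=0x989
Byte[5]=98: continuation. acc=(acc<<6)|0x18=0x26258
Completed: cp=U+26258 (starts at byte 2)
Byte[6]=EB: 3-byte lead, need 2 cont bytes. acc=0xB
Byte[7]=91: continuation. acc=(acc<<6)|0x11=0x2D1
Byte[8]=9D: continuation. acc=(acc<<6)|0x1D=0xB45D
Completed: cp=U+B45D (starts at byte 6)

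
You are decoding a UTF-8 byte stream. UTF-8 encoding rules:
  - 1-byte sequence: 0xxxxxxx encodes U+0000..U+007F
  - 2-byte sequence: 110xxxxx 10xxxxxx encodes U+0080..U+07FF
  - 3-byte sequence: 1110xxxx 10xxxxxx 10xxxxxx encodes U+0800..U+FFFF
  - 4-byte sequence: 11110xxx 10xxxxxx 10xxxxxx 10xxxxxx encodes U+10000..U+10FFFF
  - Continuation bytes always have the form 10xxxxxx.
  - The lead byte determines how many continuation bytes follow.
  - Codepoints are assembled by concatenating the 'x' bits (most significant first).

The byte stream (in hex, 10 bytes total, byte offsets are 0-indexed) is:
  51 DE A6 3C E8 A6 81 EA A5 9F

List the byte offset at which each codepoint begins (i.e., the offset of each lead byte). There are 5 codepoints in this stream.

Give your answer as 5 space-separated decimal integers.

Byte[0]=51: 1-byte ASCII. cp=U+0051
Byte[1]=DE: 2-byte lead, need 1 cont bytes. acc=0x1E
Byte[2]=A6: continuation. acc=(acc<<6)|0x26=0x7A6
Completed: cp=U+07A6 (starts at byte 1)
Byte[3]=3C: 1-byte ASCII. cp=U+003C
Byte[4]=E8: 3-byte lead, need 2 cont bytes. acc=0x8
Byte[5]=A6: continuation. acc=(acc<<6)|0x26=0x226
Byte[6]=81: continuation. acc=(acc<<6)|0x01=0x8981
Completed: cp=U+8981 (starts at byte 4)
Byte[7]=EA: 3-byte lead, need 2 cont bytes. acc=0xA
Byte[8]=A5: continuation. acc=(acc<<6)|0x25=0x2A5
Byte[9]=9F: continuation. acc=(acc<<6)|0x1F=0xA95F
Completed: cp=U+A95F (starts at byte 7)

Answer: 0 1 3 4 7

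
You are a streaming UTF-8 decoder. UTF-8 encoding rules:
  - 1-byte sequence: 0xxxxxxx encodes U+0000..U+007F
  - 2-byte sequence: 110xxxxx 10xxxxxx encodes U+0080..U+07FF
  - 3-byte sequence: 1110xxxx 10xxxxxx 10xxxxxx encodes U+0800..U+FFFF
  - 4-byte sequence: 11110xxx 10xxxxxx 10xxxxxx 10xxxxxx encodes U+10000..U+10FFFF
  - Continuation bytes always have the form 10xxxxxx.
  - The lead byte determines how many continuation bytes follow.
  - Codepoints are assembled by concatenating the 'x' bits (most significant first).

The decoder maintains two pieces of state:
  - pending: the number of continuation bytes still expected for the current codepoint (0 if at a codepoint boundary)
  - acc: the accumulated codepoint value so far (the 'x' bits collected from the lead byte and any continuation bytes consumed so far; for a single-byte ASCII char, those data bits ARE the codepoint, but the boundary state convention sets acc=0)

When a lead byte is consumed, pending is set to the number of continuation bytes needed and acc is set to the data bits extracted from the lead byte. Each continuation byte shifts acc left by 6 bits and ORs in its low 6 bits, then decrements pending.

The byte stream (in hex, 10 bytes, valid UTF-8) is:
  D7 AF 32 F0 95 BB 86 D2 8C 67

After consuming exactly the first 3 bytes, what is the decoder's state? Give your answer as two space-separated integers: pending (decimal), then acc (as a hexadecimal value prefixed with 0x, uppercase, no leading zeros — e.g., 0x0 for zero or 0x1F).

Answer: 0 0x0

Derivation:
Byte[0]=D7: 2-byte lead. pending=1, acc=0x17
Byte[1]=AF: continuation. acc=(acc<<6)|0x2F=0x5EF, pending=0
Byte[2]=32: 1-byte. pending=0, acc=0x0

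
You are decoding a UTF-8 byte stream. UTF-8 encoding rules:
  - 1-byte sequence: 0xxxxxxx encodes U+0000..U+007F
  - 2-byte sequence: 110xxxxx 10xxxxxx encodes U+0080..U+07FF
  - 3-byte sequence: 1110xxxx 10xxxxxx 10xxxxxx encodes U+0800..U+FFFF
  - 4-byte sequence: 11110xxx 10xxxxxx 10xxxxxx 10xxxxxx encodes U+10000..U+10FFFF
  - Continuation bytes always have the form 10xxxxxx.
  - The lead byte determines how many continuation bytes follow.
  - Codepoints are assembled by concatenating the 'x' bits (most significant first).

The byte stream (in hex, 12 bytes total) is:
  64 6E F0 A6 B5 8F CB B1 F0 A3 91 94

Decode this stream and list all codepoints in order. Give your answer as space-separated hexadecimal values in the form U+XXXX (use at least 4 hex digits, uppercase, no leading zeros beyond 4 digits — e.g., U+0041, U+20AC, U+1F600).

Byte[0]=64: 1-byte ASCII. cp=U+0064
Byte[1]=6E: 1-byte ASCII. cp=U+006E
Byte[2]=F0: 4-byte lead, need 3 cont bytes. acc=0x0
Byte[3]=A6: continuation. acc=(acc<<6)|0x26=0x26
Byte[4]=B5: continuation. acc=(acc<<6)|0x35=0x9B5
Byte[5]=8F: continuation. acc=(acc<<6)|0x0F=0x26D4F
Completed: cp=U+26D4F (starts at byte 2)
Byte[6]=CB: 2-byte lead, need 1 cont bytes. acc=0xB
Byte[7]=B1: continuation. acc=(acc<<6)|0x31=0x2F1
Completed: cp=U+02F1 (starts at byte 6)
Byte[8]=F0: 4-byte lead, need 3 cont bytes. acc=0x0
Byte[9]=A3: continuation. acc=(acc<<6)|0x23=0x23
Byte[10]=91: continuation. acc=(acc<<6)|0x11=0x8D1
Byte[11]=94: continuation. acc=(acc<<6)|0x14=0x23454
Completed: cp=U+23454 (starts at byte 8)

Answer: U+0064 U+006E U+26D4F U+02F1 U+23454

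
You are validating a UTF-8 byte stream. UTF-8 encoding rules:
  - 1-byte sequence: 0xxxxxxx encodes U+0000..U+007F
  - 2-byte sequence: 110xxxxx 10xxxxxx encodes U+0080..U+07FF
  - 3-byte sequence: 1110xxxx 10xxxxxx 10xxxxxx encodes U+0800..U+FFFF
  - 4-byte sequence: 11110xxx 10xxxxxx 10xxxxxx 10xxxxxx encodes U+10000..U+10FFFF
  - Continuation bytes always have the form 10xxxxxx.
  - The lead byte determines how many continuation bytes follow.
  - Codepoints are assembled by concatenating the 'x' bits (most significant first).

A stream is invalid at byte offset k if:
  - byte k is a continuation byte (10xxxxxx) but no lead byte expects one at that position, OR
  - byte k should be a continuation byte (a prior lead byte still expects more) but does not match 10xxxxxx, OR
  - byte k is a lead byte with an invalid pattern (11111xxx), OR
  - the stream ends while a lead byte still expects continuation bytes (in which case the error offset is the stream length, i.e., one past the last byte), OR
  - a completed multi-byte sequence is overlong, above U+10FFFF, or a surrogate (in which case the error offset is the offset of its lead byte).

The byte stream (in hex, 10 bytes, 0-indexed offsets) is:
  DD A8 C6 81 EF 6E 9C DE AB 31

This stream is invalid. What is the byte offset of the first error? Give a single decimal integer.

Answer: 5

Derivation:
Byte[0]=DD: 2-byte lead, need 1 cont bytes. acc=0x1D
Byte[1]=A8: continuation. acc=(acc<<6)|0x28=0x768
Completed: cp=U+0768 (starts at byte 0)
Byte[2]=C6: 2-byte lead, need 1 cont bytes. acc=0x6
Byte[3]=81: continuation. acc=(acc<<6)|0x01=0x181
Completed: cp=U+0181 (starts at byte 2)
Byte[4]=EF: 3-byte lead, need 2 cont bytes. acc=0xF
Byte[5]=6E: expected 10xxxxxx continuation. INVALID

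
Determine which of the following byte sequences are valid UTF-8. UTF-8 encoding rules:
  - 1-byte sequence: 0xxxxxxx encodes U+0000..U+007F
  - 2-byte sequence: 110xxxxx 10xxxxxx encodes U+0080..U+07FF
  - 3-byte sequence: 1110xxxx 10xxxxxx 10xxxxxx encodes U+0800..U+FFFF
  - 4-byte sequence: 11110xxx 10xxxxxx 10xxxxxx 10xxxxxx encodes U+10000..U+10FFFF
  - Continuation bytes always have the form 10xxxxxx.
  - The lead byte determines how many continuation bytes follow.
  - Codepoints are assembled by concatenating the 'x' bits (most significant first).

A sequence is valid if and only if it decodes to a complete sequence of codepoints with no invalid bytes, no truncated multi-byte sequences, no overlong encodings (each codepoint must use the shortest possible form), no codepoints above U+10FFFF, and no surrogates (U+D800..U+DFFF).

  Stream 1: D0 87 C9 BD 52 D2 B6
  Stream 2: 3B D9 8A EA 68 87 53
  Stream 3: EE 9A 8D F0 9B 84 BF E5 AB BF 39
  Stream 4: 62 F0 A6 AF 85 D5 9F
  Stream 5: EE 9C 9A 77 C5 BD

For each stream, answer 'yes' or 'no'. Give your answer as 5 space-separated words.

Answer: yes no yes yes yes

Derivation:
Stream 1: decodes cleanly. VALID
Stream 2: error at byte offset 4. INVALID
Stream 3: decodes cleanly. VALID
Stream 4: decodes cleanly. VALID
Stream 5: decodes cleanly. VALID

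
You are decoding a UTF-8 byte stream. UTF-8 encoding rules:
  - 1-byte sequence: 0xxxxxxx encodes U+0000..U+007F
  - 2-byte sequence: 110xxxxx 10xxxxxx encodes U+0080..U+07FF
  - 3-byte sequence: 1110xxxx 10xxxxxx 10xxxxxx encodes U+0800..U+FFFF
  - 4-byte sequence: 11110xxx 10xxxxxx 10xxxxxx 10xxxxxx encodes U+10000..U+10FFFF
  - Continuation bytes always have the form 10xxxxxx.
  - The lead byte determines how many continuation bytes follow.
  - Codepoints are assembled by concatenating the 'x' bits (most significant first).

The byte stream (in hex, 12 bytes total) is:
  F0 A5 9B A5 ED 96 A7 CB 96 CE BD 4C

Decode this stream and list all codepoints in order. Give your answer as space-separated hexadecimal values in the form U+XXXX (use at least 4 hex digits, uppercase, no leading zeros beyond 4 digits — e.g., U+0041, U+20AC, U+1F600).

Byte[0]=F0: 4-byte lead, need 3 cont bytes. acc=0x0
Byte[1]=A5: continuation. acc=(acc<<6)|0x25=0x25
Byte[2]=9B: continuation. acc=(acc<<6)|0x1B=0x95B
Byte[3]=A5: continuation. acc=(acc<<6)|0x25=0x256E5
Completed: cp=U+256E5 (starts at byte 0)
Byte[4]=ED: 3-byte lead, need 2 cont bytes. acc=0xD
Byte[5]=96: continuation. acc=(acc<<6)|0x16=0x356
Byte[6]=A7: continuation. acc=(acc<<6)|0x27=0xD5A7
Completed: cp=U+D5A7 (starts at byte 4)
Byte[7]=CB: 2-byte lead, need 1 cont bytes. acc=0xB
Byte[8]=96: continuation. acc=(acc<<6)|0x16=0x2D6
Completed: cp=U+02D6 (starts at byte 7)
Byte[9]=CE: 2-byte lead, need 1 cont bytes. acc=0xE
Byte[10]=BD: continuation. acc=(acc<<6)|0x3D=0x3BD
Completed: cp=U+03BD (starts at byte 9)
Byte[11]=4C: 1-byte ASCII. cp=U+004C

Answer: U+256E5 U+D5A7 U+02D6 U+03BD U+004C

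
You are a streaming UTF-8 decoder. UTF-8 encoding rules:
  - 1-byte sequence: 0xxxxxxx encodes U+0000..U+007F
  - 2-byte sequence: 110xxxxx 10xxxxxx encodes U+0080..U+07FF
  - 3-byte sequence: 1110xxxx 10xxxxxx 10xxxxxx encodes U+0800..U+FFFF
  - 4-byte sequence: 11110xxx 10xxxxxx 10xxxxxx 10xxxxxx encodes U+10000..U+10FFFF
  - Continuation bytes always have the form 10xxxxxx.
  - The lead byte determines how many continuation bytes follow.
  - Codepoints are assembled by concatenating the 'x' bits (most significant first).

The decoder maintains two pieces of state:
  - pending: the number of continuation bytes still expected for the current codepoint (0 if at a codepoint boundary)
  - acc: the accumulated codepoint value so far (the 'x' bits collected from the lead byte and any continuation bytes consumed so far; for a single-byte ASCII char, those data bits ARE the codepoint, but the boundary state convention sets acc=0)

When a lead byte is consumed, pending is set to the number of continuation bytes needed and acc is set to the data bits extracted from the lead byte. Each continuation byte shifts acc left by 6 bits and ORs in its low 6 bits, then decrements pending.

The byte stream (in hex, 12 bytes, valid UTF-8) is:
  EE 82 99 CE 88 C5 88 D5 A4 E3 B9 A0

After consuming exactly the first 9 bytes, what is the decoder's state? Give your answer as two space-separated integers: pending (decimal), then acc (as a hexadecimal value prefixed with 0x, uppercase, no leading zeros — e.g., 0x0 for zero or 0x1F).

Byte[0]=EE: 3-byte lead. pending=2, acc=0xE
Byte[1]=82: continuation. acc=(acc<<6)|0x02=0x382, pending=1
Byte[2]=99: continuation. acc=(acc<<6)|0x19=0xE099, pending=0
Byte[3]=CE: 2-byte lead. pending=1, acc=0xE
Byte[4]=88: continuation. acc=(acc<<6)|0x08=0x388, pending=0
Byte[5]=C5: 2-byte lead. pending=1, acc=0x5
Byte[6]=88: continuation. acc=(acc<<6)|0x08=0x148, pending=0
Byte[7]=D5: 2-byte lead. pending=1, acc=0x15
Byte[8]=A4: continuation. acc=(acc<<6)|0x24=0x564, pending=0

Answer: 0 0x564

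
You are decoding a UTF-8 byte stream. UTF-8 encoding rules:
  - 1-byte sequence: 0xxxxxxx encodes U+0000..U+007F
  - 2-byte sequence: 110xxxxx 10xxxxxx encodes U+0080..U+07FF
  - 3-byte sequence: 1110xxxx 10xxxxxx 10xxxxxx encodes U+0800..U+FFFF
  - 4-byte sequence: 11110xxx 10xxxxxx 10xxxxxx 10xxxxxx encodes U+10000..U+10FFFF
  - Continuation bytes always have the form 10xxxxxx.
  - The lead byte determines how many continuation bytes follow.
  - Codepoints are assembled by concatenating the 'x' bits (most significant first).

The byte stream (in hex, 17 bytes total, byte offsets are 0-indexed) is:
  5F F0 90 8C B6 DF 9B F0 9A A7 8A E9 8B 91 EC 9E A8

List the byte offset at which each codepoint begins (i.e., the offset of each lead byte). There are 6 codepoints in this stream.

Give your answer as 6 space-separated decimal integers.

Answer: 0 1 5 7 11 14

Derivation:
Byte[0]=5F: 1-byte ASCII. cp=U+005F
Byte[1]=F0: 4-byte lead, need 3 cont bytes. acc=0x0
Byte[2]=90: continuation. acc=(acc<<6)|0x10=0x10
Byte[3]=8C: continuation. acc=(acc<<6)|0x0C=0x40C
Byte[4]=B6: continuation. acc=(acc<<6)|0x36=0x10336
Completed: cp=U+10336 (starts at byte 1)
Byte[5]=DF: 2-byte lead, need 1 cont bytes. acc=0x1F
Byte[6]=9B: continuation. acc=(acc<<6)|0x1B=0x7DB
Completed: cp=U+07DB (starts at byte 5)
Byte[7]=F0: 4-byte lead, need 3 cont bytes. acc=0x0
Byte[8]=9A: continuation. acc=(acc<<6)|0x1A=0x1A
Byte[9]=A7: continuation. acc=(acc<<6)|0x27=0x6A7
Byte[10]=8A: continuation. acc=(acc<<6)|0x0A=0x1A9CA
Completed: cp=U+1A9CA (starts at byte 7)
Byte[11]=E9: 3-byte lead, need 2 cont bytes. acc=0x9
Byte[12]=8B: continuation. acc=(acc<<6)|0x0B=0x24B
Byte[13]=91: continuation. acc=(acc<<6)|0x11=0x92D1
Completed: cp=U+92D1 (starts at byte 11)
Byte[14]=EC: 3-byte lead, need 2 cont bytes. acc=0xC
Byte[15]=9E: continuation. acc=(acc<<6)|0x1E=0x31E
Byte[16]=A8: continuation. acc=(acc<<6)|0x28=0xC7A8
Completed: cp=U+C7A8 (starts at byte 14)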